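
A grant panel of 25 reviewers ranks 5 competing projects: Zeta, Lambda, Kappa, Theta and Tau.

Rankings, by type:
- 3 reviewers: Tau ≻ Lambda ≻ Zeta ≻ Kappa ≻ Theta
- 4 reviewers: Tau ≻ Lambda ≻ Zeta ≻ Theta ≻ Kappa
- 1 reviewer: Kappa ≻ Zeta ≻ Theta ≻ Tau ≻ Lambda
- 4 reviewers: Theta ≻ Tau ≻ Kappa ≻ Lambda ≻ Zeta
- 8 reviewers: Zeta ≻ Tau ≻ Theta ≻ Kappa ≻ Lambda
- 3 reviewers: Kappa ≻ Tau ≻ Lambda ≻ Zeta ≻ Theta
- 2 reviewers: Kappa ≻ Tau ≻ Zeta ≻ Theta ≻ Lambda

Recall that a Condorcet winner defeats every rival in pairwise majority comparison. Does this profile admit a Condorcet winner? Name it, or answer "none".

Check each pair by majority over 25 ballots:
Zeta vs Lambda: 1+8+2 = 11 for Zeta, 14 for Lambda — Lambda by 14–11.
Zeta–Kappa: Zeta 15–10.
Zeta vs Theta: Zeta preferred on 3+4+1+8+3+2 = 21 ballots; Zeta wins 21–4.
Zeta vs Tau: Zeta is ranked higher on 1+8 = 9 ballots, Tau on 16. Tau wins 16–9.
Lambda–Kappa: Kappa 18–7.
Lambda vs Theta: Lambda is ranked higher on 3+4+3 = 10 ballots, Theta on 15. Theta wins 15–10.
Lambda vs Tau: Lambda preferred on 0 ballots; Tau wins 25–0.
Kappa vs Theta: Theta wins 16–9.
Kappa–Tau: Tau 19–6.
Theta vs Tau: Tau, 20–5.
Tau beats each of Zeta, Lambda, Kappa, Theta — Tau is the Condorcet winner.

Tau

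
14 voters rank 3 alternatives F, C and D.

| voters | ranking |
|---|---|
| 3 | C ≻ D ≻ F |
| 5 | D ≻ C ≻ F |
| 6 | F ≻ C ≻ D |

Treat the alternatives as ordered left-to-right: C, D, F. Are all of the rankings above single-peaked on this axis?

no

Axis positions: C=1, D=2, F=3.
Group 1 (peak C at position 1): ranking walks positions 1-2-3, expanding outward from the peak — single-peaked.
Group 2 (peak D at position 2): ranking walks positions 2-1-3, expanding outward from the peak — single-peaked.
Group 3: ranking walks positions 3-1-2; C is ranked above D even though D lies between C and the peak F on the axis — preferences dip and rise again. Not single-peaked.
Group 3 violates single-peakedness, so the profile is not single-peaked on this axis.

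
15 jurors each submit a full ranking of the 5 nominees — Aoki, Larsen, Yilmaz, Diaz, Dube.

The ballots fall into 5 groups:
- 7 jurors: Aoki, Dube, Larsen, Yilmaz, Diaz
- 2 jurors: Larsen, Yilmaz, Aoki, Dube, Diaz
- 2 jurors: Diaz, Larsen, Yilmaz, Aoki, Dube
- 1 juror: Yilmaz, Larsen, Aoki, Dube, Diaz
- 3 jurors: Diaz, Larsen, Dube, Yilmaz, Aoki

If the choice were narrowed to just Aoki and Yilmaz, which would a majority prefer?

Yilmaz

Ballots ranking Aoki above Yilmaz: 7.
Ballots ranking Yilmaz above Aoki: 15 − 7 = 8.
Yilmaz wins the head-to-head 8–7.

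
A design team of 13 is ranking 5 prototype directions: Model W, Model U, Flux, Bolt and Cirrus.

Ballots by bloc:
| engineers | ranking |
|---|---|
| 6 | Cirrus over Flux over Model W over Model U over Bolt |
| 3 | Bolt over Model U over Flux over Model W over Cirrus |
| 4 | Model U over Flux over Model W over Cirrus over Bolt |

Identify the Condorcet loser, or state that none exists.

Head-to-head results (13 engineers):
Model W vs Model U: Model W preferred on 6 ballots; Model U wins 7–6.
Model W vs Flux: Model W is ranked higher on 0 ballots, Flux on 13. Flux wins 13–0.
Model W vs Bolt: Model W is ranked higher on 6+4 = 10 ballots, Bolt on 3. Model W wins 10–3.
Model W vs Cirrus: 7 to 6, Model W.
Model U–Flux: Model U 7–6.
Model U vs Bolt: Model U wins 10–3.
Model U vs Cirrus: 3+4 = 7 for Model U, 6 for Cirrus — Model U by 7–6.
Flux vs Bolt: Flux wins 10–3.
Flux vs Cirrus: 7 to 6, Flux.
Bolt vs Cirrus: Bolt preferred on 3 ballots; Cirrus wins 10–3.
Only Bolt has no wins; Bolt is the Condorcet loser.

Bolt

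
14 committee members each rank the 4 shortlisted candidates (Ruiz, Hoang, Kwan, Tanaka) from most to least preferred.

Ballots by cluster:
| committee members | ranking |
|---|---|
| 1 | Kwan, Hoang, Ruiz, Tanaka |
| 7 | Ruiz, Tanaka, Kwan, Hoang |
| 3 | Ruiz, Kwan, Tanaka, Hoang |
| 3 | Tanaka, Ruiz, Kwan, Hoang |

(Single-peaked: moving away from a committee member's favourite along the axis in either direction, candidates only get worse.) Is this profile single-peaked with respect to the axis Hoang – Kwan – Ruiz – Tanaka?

yes

Axis positions: Hoang=1, Kwan=2, Ruiz=3, Tanaka=4.
Cluster 1 (peak Kwan at position 2): ranking walks positions 2-1-3-4, expanding outward from the peak — single-peaked.
Cluster 2 (peak Ruiz at position 3): ranking walks positions 3-4-2-1, expanding outward from the peak — single-peaked.
Cluster 3 (peak Ruiz at position 3): ranking walks positions 3-2-4-1, expanding outward from the peak — single-peaked.
Cluster 4 (peak Tanaka at position 4): ranking walks positions 4-3-2-1, expanding outward from the peak — single-peaked.
Every ranking is single-peaked on this axis.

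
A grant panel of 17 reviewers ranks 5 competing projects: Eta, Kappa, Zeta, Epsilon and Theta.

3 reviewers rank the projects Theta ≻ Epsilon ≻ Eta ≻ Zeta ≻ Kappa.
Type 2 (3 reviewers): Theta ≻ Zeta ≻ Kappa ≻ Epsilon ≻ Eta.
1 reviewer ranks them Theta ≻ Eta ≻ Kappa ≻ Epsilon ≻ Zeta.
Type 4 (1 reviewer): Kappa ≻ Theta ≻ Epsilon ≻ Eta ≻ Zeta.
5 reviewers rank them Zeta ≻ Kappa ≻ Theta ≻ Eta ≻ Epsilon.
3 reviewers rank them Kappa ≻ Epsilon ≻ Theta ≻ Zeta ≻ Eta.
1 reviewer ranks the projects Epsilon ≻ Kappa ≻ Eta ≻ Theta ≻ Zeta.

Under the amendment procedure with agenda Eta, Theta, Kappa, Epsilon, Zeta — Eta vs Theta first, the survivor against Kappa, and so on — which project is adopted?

Zeta

Round 1: Eta vs Theta — 1–16, Theta advances.
Round 2: Theta vs Kappa — 7–10, Kappa advances.
Round 3: Kappa vs Epsilon — 13–4, Kappa advances.
Round 4: Kappa vs Zeta — 6–11, Zeta advances.
Zeta survives the agenda.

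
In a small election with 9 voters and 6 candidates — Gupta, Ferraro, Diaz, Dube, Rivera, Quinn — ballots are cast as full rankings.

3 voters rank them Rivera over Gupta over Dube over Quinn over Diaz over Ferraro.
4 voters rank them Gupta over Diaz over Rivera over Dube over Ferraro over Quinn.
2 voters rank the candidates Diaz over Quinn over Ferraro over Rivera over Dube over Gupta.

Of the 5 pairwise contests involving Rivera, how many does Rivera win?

Rivera against each rival (9 voters):
Rivera vs Gupta: 3+2 = 5 for Rivera, 4 for Gupta — Rivera by 5–4.
Rivera vs Ferraro: Rivera preferred on 3+4 = 7 ballots; Rivera wins 7–2.
Rivera vs Diaz: Rivera preferred on 3 ballots; Diaz wins 6–3.
Rivera vs Dube: Rivera, 9–0.
Rivera–Quinn: Rivera 7–2.
Rivera beats Gupta, Ferraro, Dube, Quinn; loses to Diaz — 4 pairwise wins.

4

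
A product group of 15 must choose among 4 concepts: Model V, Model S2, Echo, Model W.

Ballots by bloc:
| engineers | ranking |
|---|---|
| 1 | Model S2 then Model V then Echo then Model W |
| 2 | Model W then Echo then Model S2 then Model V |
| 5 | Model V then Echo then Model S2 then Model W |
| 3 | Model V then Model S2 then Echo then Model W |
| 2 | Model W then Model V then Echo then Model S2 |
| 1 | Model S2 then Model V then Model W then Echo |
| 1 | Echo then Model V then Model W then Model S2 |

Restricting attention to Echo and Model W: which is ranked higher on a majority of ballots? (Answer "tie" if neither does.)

Ballots ranking Echo above Model W: 1 + 5 + 3 + 1 = 10.
Ballots ranking Model W above Echo: 15 − 10 = 5.
Echo wins the head-to-head 10–5.

Echo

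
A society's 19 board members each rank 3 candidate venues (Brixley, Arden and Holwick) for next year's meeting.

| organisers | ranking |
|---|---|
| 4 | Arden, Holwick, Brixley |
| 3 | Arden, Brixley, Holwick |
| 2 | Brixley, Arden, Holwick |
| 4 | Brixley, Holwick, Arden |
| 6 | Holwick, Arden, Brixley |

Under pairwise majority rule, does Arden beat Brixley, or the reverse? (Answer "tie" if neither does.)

Ballots ranking Arden above Brixley: 4 + 3 + 6 = 13.
Ballots ranking Brixley above Arden: 19 − 13 = 6.
Arden wins the head-to-head 13–6.

Arden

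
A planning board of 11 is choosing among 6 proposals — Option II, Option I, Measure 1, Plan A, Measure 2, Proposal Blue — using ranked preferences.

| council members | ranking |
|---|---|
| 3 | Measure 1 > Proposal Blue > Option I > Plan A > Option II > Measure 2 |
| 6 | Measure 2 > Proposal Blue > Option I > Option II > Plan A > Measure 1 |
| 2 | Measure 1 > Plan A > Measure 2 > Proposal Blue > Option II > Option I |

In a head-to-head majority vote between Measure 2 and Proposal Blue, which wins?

Measure 2

Ballots ranking Measure 2 above Proposal Blue: 6 + 2 = 8.
Ballots ranking Proposal Blue above Measure 2: 11 − 8 = 3.
Measure 2 wins the head-to-head 8–3.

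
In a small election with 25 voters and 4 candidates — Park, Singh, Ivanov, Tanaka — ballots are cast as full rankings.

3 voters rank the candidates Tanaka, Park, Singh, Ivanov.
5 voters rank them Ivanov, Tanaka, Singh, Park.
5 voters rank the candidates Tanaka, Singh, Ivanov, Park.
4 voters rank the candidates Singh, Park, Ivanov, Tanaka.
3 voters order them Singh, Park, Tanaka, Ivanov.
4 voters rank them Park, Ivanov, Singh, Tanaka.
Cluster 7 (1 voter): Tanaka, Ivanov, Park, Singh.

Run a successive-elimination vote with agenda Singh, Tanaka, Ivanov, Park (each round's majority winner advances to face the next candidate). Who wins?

Park

Round 1: Singh vs Tanaka — 11–14, Tanaka advances.
Round 2: Tanaka vs Ivanov — 12–13, Ivanov advances.
Round 3: Ivanov vs Park — 11–14, Park advances.
Park survives the agenda.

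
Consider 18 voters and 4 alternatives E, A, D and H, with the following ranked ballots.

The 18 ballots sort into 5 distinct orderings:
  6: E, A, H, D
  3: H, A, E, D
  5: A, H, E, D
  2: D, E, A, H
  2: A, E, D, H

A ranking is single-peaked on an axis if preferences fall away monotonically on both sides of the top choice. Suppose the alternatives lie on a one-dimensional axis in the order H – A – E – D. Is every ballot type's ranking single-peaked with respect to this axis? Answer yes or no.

Axis positions: H=1, A=2, E=3, D=4.
Ballot type 1 (peak E at position 3): ranking walks positions 3-2-1-4, expanding outward from the peak — single-peaked.
Ballot type 2 (peak H at position 1): ranking walks positions 1-2-3-4, expanding outward from the peak — single-peaked.
Ballot type 3 (peak A at position 2): ranking walks positions 2-1-3-4, expanding outward from the peak — single-peaked.
Ballot type 4 (peak D at position 4): ranking walks positions 4-3-2-1, expanding outward from the peak — single-peaked.
Ballot type 5 (peak A at position 2): ranking walks positions 2-3-4-1, expanding outward from the peak — single-peaked.
Every ranking is single-peaked on this axis.

yes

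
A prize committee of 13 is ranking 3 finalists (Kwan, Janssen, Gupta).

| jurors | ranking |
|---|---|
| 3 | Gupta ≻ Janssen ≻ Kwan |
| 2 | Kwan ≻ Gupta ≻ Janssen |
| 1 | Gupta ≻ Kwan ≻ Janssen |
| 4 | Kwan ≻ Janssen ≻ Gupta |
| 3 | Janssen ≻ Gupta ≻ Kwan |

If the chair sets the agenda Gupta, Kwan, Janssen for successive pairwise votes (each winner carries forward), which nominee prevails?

Janssen

Round 1: Gupta vs Kwan — 7–6, Gupta advances.
Round 2: Gupta vs Janssen — 6–7, Janssen advances.
The agenda winner is Janssen.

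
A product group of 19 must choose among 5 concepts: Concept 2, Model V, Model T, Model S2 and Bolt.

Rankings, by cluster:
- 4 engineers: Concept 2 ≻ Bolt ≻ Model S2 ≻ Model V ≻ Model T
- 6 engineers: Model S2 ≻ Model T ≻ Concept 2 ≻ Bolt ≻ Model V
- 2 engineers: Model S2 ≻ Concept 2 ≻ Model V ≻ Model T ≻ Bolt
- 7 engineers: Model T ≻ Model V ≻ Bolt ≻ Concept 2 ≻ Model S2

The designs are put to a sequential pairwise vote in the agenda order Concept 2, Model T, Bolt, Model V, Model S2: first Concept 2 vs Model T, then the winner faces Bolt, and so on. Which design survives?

Round 1: Concept 2 vs Model T — 6–13, Model T advances.
Round 2: Model T vs Bolt — 15–4, Model T advances.
Round 3: Model T vs Model V — 13–6, Model T advances.
Round 4: Model T vs Model S2 — 7–12, Model S2 advances.
Model S2 survives the agenda.

Model S2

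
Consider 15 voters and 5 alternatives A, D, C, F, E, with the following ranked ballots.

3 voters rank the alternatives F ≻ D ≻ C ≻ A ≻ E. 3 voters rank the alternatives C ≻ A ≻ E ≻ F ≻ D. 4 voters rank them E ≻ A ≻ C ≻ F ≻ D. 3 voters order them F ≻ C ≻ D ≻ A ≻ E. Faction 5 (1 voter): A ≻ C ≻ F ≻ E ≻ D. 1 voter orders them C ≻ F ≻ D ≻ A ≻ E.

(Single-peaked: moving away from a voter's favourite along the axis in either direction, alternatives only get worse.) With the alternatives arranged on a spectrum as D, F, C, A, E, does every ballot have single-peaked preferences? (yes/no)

yes

Axis positions: D=1, F=2, C=3, A=4, E=5.
Faction 1 (peak F at position 2): ranking walks positions 2-1-3-4-5, expanding outward from the peak — single-peaked.
Faction 2 (peak C at position 3): ranking walks positions 3-4-5-2-1, expanding outward from the peak — single-peaked.
Faction 3 (peak E at position 5): ranking walks positions 5-4-3-2-1, expanding outward from the peak — single-peaked.
Faction 4 (peak F at position 2): ranking walks positions 2-3-1-4-5, expanding outward from the peak — single-peaked.
Faction 5 (peak A at position 4): ranking walks positions 4-3-2-5-1, expanding outward from the peak — single-peaked.
Faction 6 (peak C at position 3): ranking walks positions 3-2-1-4-5, expanding outward from the peak — single-peaked.
Every ranking is single-peaked on this axis.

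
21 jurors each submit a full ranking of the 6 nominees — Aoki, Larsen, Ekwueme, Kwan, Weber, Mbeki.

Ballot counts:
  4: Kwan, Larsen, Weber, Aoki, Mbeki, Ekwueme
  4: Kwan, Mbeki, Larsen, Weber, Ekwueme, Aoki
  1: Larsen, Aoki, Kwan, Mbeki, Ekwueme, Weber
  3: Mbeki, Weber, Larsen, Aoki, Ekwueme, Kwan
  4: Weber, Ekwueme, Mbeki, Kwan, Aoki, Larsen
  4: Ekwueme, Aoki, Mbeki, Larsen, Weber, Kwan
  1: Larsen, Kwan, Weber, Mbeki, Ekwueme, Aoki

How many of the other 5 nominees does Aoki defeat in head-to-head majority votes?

0

Aoki against each rival (21 jurors):
Aoki vs Larsen: Aoki is ranked higher on 4+4 = 8 ballots, Larsen on 13. Larsen wins 13–8.
Aoki vs Ekwueme: Aoki is ranked higher on 4+1+3 = 8 ballots, Ekwueme on 13. Ekwueme wins 13–8.
Aoki vs Kwan: 1+3+4 = 8 for Aoki, 13 for Kwan — Kwan by 13–8.
Aoki vs Weber: Weber, 16–5.
Aoki vs Mbeki: Aoki preferred on 4+1+4 = 9 ballots; Mbeki wins 12–9.
Aoki beats no one; loses to Larsen, Ekwueme, Kwan, Weber, Mbeki — 0 pairwise wins.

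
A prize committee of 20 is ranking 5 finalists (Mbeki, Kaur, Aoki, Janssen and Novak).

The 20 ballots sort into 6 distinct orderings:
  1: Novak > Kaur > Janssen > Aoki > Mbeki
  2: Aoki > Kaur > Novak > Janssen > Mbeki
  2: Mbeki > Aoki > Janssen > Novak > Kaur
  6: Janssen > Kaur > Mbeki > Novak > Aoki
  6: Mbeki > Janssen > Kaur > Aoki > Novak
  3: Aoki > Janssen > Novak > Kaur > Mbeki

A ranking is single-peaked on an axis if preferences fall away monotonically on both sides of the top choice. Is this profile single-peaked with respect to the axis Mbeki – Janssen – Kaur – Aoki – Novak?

no

Axis positions: Mbeki=1, Janssen=2, Kaur=3, Aoki=4, Novak=5.
Type 1: ranking walks positions 5-3-2-4-1; Kaur is ranked above Aoki even though Aoki lies between Kaur and the peak Novak on the axis — preferences dip and rise again. Not single-peaked.
Type 2 (peak Aoki at position 4): ranking walks positions 4-3-5-2-1, expanding outward from the peak — single-peaked.
Type 3: ranking walks positions 1-4-2-5-3; Aoki is ranked above Janssen even though Janssen lies between Aoki and the peak Mbeki on the axis — preferences dip and rise again. Not single-peaked.
Type 4: ranking walks positions 2-3-1-5-4; Novak is ranked above Aoki even though Aoki lies between Novak and the peak Janssen on the axis — preferences dip and rise again. Not single-peaked.
Type 5 (peak Mbeki at position 1): ranking walks positions 1-2-3-4-5, expanding outward from the peak — single-peaked.
Type 6: ranking walks positions 4-2-5-3-1; Janssen is ranked above Kaur even though Kaur lies between Janssen and the peak Aoki on the axis — preferences dip and rise again. Not single-peaked.
Type 1 violates single-peakedness, so the profile is not single-peaked on this axis.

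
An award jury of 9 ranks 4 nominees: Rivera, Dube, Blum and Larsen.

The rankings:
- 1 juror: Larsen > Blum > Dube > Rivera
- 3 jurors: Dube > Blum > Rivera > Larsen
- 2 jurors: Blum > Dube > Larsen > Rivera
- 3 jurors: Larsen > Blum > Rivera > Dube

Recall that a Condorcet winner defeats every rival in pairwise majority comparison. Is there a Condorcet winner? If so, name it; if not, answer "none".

Blum

Check each pair by majority over 9 ballots:
Rivera vs Dube: Dube wins 6–3.
Rivera vs Blum: 0 for Rivera, 9 for Blum — Blum by 9–0.
Rivera vs Larsen: Rivera preferred on 3 ballots; Larsen wins 6–3.
Dube vs Blum: Dube is ranked higher on 3 ballots, Blum on 6. Blum wins 6–3.
Dube vs Larsen: 5 to 4, Dube.
Blum vs Larsen: Blum preferred on 3+2 = 5 ballots; Blum wins 5–4.
Only Blum has no losses; Blum is the Condorcet winner.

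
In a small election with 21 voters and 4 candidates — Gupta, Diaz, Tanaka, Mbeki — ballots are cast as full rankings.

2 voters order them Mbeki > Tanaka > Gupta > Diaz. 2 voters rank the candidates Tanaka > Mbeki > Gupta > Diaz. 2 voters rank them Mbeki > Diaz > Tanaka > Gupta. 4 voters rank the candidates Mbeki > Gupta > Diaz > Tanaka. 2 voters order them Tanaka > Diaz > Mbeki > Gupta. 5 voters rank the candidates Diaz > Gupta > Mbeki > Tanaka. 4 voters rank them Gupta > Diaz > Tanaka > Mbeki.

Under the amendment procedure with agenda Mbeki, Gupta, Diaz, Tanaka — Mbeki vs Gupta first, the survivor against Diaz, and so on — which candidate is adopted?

Diaz

Round 1: Mbeki vs Gupta — 12–9, Mbeki advances.
Round 2: Mbeki vs Diaz — 10–11, Diaz advances.
Round 3: Diaz vs Tanaka — 15–6, Diaz advances.
Diaz survives the agenda.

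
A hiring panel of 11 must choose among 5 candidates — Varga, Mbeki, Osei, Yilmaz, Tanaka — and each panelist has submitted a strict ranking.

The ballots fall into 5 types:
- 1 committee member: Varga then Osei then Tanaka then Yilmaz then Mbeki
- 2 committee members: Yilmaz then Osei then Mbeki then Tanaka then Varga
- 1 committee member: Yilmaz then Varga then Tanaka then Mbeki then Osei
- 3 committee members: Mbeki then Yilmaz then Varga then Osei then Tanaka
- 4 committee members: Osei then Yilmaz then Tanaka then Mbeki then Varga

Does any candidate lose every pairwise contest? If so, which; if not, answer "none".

Head-to-head results (11 committee members):
Varga vs Mbeki: 1+1 = 2 for Varga, 9 for Mbeki — Mbeki by 9–2.
Varga vs Osei: Varga is ranked higher on 1+1+3 = 5 ballots, Osei on 6. Osei wins 6–5.
Varga vs Yilmaz: Varga preferred on 1 ballot; Yilmaz wins 10–1.
Varga–Tanaka: Tanaka 6–5.
Mbeki vs Osei: 4 to 7, Osei.
Mbeki vs Yilmaz: Yilmaz wins 8–3.
Mbeki–Tanaka: Tanaka 6–5.
Osei vs Yilmaz: Yilmaz wins 6–5.
Osei vs Tanaka: Osei wins 10–1.
Yilmaz vs Tanaka: Yilmaz, 10–1.
Varga is beaten in every head-to-head and is the Condorcet loser.

Varga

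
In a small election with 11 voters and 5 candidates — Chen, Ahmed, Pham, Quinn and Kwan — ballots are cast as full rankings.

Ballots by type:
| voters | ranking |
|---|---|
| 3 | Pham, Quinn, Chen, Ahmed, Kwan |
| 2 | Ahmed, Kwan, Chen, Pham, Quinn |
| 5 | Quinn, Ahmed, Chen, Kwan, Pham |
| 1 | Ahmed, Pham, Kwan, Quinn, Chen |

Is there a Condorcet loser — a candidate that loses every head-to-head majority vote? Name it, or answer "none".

Head-to-head results (11 voters):
Chen vs Ahmed: Chen is ranked higher on 3 ballots, Ahmed on 8. Ahmed wins 8–3.
Chen vs Pham: Chen, 7–4.
Chen vs Quinn: 2 for Chen, 9 for Quinn — Quinn by 9–2.
Chen–Kwan: Chen 8–3.
Ahmed vs Pham: Ahmed is ranked higher on 2+5+1 = 8 ballots, Pham on 3. Ahmed wins 8–3.
Ahmed vs Quinn: Quinn wins 8–3.
Ahmed–Kwan: Ahmed 11–0.
Pham vs Quinn: Pham wins 6–5.
Pham–Kwan: Kwan 7–4.
Quinn vs Kwan: 3+5 = 8 for Quinn, 3 for Kwan — Quinn by 8–3.
Each candidate has at least one pairwise win (Chen beats Pham; Ahmed beats Chen; Pham beats Quinn; Quinn beats Chen; Kwan beats Pham) — no Condorcet loser.

none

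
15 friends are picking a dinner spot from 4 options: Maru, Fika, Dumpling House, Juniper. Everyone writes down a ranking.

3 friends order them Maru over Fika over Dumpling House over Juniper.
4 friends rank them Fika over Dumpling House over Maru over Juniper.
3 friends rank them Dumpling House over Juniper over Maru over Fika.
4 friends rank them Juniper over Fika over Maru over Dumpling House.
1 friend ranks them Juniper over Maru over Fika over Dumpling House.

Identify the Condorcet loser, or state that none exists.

Pairwise majorities:
Maru vs Fika: Maru is ranked higher on 3+3+1 = 7 ballots, Fika on 8. Fika wins 8–7.
Maru vs Dumpling House: Maru is ranked higher on 3+4+1 = 8 ballots, Dumpling House on 7. Maru wins 8–7.
Maru vs Juniper: 7 to 8, Juniper.
Fika vs Dumpling House: Fika preferred on 3+4+4+1 = 12 ballots; Fika wins 12–3.
Fika vs Juniper: Fika is ranked higher on 3+4 = 7 ballots, Juniper on 8. Juniper wins 8–7.
Dumpling House–Juniper: Dumpling House 10–5.
Each restaurant has at least one pairwise win (Maru beats Dumpling House; Fika beats Maru; Dumpling House beats Juniper; Juniper beats Maru) — no Condorcet loser.

none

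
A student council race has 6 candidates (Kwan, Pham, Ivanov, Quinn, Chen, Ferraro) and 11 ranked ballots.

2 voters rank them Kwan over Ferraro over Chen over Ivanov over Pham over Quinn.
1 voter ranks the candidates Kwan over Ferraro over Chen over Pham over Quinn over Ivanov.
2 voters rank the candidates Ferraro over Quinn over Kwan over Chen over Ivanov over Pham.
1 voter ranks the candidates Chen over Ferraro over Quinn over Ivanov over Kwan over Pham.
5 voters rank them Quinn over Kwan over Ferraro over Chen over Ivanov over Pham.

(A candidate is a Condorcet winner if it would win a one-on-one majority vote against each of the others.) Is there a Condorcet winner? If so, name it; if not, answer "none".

Head-to-head results (11 voters):
Kwan vs Pham: Kwan, 11–0.
Kwan–Ivanov: Kwan 10–1.
Kwan–Quinn: Quinn 8–3.
Kwan vs Chen: Kwan wins 10–1.
Kwan vs Ferraro: Kwan wins 8–3.
Pham vs Ivanov: Ivanov, 10–1.
Pham vs Quinn: Quinn wins 8–3.
Pham vs Chen: Chen wins 11–0.
Pham–Ferraro: Ferraro 11–0.
Ivanov–Quinn: Quinn 9–2.
Ivanov vs Chen: Chen, 11–0.
Ivanov vs Ferraro: Ferraro wins 11–0.
Quinn vs Chen: Quinn wins 7–4.
Quinn–Ferraro: Ferraro 6–5.
Chen vs Ferraro: Ferraro, 10–1.
Each candidate drops at least one matchup (Kwan loses to Quinn; Pham loses to Kwan; Ivanov loses to Kwan; Quinn loses to Ferraro; Chen loses to Kwan; Ferraro loses to Kwan); the cycle Kwan → Ferraro → Quinn → Kwan rules out a Condorcet winner.

none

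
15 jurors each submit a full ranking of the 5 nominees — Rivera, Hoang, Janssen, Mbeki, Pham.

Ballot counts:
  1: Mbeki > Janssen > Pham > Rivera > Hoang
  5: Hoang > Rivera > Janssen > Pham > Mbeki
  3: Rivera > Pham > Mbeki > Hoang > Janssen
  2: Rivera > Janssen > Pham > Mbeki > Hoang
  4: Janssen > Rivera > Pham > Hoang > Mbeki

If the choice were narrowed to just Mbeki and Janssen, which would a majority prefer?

Ballots ranking Mbeki above Janssen: 1 + 3 = 4.
Ballots ranking Janssen above Mbeki: 15 − 4 = 11.
Janssen wins the head-to-head 11–4.

Janssen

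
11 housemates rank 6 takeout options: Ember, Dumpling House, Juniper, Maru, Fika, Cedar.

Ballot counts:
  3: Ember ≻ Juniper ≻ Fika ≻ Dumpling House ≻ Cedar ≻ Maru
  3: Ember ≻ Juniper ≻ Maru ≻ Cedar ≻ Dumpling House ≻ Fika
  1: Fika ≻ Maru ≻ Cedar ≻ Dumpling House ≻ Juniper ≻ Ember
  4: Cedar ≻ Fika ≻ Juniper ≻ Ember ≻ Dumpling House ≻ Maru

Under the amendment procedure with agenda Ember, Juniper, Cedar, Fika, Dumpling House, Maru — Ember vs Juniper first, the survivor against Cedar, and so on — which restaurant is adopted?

Round 1: Ember vs Juniper — 6–5, Ember advances.
Round 2: Ember vs Cedar — 6–5, Ember advances.
Round 3: Ember vs Fika — 6–5, Ember advances.
Round 4: Ember vs Dumpling House — 10–1, Ember advances.
Round 5: Ember vs Maru — 10–1, Ember advances.
Ember survives the agenda.

Ember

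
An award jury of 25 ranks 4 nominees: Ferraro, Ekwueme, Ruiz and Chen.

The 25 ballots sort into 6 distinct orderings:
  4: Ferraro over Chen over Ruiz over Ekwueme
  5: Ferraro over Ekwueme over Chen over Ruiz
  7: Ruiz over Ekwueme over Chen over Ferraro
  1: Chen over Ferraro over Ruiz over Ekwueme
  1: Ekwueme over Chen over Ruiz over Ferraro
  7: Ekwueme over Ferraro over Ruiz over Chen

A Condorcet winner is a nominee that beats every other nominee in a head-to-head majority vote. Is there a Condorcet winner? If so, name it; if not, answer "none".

Check each pair by majority over 25 ballots:
Ferraro–Ekwueme: Ekwueme 15–10.
Ferraro–Ruiz: Ferraro 17–8.
Ferraro vs Chen: Ferraro wins 16–9.
Ekwueme vs Ruiz: Ekwueme, 13–12.
Ekwueme–Chen: Ekwueme 20–5.
Ruiz vs Chen: Ruiz wins 14–11.
Ekwueme wins every pairwise contest, so Ekwueme is the Condorcet winner.

Ekwueme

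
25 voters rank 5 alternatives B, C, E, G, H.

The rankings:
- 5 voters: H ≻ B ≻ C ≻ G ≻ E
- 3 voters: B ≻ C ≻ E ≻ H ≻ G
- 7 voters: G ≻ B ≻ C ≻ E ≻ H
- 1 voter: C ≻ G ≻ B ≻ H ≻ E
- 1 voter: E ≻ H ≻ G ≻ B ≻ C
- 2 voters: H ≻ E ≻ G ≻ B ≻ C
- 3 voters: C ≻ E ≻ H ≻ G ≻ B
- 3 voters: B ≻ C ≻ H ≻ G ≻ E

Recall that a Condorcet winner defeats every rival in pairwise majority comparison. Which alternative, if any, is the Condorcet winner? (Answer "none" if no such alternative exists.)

none

Pairwise majorities:
B vs C: 21 to 4, B.
B vs E: B is ranked higher on 5+3+7+1+3 = 19 ballots, E on 6. B wins 19–6.
B vs G: B is ranked higher on 5+3+3 = 11 ballots, G on 14. G wins 14–11.
B vs H: B is ranked higher on 3+7+1+3 = 14 ballots, H on 11. B wins 14–11.
C vs E: 22 to 3, C.
C vs G: 15 to 10, C.
C vs H: 17 to 8, C.
E vs G: E is ranked higher on 3+1+2+3 = 9 ballots, G on 16. G wins 16–9.
E vs H: 3+7+1+3 = 14 for E, 11 for H — E by 14–11.
G vs H: 8 to 17, H.
Each alternative drops at least one matchup (B loses to G; C loses to B; E loses to B; G loses to C; H loses to B); the cycle B beats C beats G beats B rules out a Condorcet winner.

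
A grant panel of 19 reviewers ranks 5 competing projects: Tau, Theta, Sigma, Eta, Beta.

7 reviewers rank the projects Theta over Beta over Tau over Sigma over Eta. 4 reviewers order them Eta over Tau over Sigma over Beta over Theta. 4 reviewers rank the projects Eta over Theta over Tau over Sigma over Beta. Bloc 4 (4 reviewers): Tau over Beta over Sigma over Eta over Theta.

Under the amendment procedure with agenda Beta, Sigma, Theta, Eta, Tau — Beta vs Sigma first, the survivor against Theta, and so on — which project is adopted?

Round 1: Beta vs Sigma — 11–8, Beta advances.
Round 2: Beta vs Theta — 8–11, Theta advances.
Round 3: Theta vs Eta — 7–12, Eta advances.
Round 4: Eta vs Tau — 8–11, Tau advances.
The agenda winner is Tau.

Tau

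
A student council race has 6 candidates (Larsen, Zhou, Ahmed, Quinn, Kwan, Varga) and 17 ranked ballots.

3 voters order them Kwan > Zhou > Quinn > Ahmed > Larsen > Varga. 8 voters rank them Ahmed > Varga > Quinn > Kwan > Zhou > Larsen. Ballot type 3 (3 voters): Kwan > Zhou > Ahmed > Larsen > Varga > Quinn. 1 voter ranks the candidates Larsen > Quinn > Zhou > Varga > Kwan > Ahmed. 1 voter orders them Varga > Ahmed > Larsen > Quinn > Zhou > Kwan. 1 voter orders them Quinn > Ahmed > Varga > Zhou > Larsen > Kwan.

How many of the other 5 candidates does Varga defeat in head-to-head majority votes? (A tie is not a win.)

Varga against each rival (17 voters):
Varga vs Larsen: 10 to 7, Varga.
Varga vs Zhou: Varga, 10–7.
Varga vs Ahmed: Ahmed wins 15–2.
Varga–Quinn: Varga 12–5.
Varga–Kwan: Varga 11–6.
Varga beats Larsen, Zhou, Quinn, Kwan; loses to Ahmed — 4 pairwise wins.

4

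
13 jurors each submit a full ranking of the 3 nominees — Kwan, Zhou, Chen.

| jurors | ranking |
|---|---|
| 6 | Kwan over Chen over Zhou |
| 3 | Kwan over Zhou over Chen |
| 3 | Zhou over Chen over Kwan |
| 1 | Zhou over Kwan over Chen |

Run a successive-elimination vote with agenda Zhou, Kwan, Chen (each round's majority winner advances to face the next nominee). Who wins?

Round 1: Zhou vs Kwan — 4–9, Kwan advances.
Round 2: Kwan vs Chen — 10–3, Kwan advances.
Kwan survives the agenda.

Kwan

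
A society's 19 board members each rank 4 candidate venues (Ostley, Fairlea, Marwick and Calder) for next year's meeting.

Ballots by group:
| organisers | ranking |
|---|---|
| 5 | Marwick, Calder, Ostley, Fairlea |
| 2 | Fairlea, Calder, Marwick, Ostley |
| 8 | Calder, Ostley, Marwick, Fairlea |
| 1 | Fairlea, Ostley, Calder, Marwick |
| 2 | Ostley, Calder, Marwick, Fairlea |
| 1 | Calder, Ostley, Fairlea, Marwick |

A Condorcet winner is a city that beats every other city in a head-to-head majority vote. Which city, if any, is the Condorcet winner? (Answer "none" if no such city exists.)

Pairwise majorities:
Ostley vs Fairlea: Ostley, 16–3.
Ostley vs Marwick: Ostley, 12–7.
Ostley vs Calder: 1+2 = 3 for Ostley, 16 for Calder — Calder by 16–3.
Fairlea vs Marwick: Marwick wins 15–4.
Fairlea vs Calder: 3 to 16, Calder.
Marwick vs Calder: Calder wins 14–5.
Calder defeats every rival head-to-head and is the Condorcet winner.

Calder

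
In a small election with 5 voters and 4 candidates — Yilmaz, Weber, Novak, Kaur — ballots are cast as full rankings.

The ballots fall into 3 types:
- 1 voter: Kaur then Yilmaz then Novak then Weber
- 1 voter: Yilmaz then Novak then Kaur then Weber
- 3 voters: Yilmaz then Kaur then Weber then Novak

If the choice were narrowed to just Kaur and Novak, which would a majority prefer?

Kaur

Ballots ranking Kaur above Novak: 1 + 3 = 4.
Ballots ranking Novak above Kaur: 5 − 4 = 1.
Kaur wins the head-to-head 4–1.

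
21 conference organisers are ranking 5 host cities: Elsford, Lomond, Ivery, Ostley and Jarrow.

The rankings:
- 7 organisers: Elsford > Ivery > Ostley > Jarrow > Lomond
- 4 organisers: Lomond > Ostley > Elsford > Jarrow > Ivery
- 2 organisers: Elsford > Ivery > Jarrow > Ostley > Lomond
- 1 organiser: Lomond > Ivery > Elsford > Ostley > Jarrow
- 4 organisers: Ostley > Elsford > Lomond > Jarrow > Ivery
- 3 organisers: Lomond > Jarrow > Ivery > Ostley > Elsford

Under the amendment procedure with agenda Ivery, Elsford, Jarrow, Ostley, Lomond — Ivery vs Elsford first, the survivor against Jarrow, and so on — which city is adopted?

Ostley

Round 1: Ivery vs Elsford — 4–17, Elsford advances.
Round 2: Elsford vs Jarrow — 18–3, Elsford advances.
Round 3: Elsford vs Ostley — 10–11, Ostley advances.
Round 4: Ostley vs Lomond — 13–8, Ostley advances.
The agenda winner is Ostley.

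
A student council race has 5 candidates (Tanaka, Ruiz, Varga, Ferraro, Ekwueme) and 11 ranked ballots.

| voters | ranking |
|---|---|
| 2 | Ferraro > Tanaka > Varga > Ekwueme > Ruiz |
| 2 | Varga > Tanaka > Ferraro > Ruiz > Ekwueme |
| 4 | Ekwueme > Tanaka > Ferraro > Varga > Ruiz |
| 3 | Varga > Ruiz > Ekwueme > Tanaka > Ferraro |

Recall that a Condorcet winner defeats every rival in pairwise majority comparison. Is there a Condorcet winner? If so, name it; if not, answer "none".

Head-to-head results (11 voters):
Tanaka vs Ruiz: 8 to 3, Tanaka.
Tanaka vs Varga: Tanaka wins 6–5.
Tanaka vs Ferraro: Tanaka preferred on 2+4+3 = 9 ballots; Tanaka wins 9–2.
Tanaka vs Ekwueme: Tanaka preferred on 2+2 = 4 ballots; Ekwueme wins 7–4.
Ruiz vs Varga: 0 for Ruiz, 11 for Varga — Varga by 11–0.
Ruiz vs Ferraro: 3 to 8, Ferraro.
Ruiz vs Ekwueme: Ruiz preferred on 2+3 = 5 ballots; Ekwueme wins 6–5.
Varga vs Ferraro: Ferraro wins 6–5.
Varga–Ekwueme: Varga 7–4.
Ferraro vs Ekwueme: 4 to 7, Ekwueme.
No candidate is unbeaten: Tanaka loses to Ekwueme; Ruiz loses to Tanaka; Varga loses to Tanaka; Ferraro loses to Tanaka; Ekwueme loses to Varga. In particular Tanaka > Varga > Ekwueme > Tanaka is a majority cycle — no Condorcet winner exists.

none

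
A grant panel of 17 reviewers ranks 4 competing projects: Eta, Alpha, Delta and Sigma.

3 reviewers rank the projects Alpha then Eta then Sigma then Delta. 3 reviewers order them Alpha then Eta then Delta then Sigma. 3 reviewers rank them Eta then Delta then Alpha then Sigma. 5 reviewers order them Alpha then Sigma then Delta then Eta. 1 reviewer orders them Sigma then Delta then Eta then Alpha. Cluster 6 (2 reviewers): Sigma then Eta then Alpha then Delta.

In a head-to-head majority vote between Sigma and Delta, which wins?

Ballots ranking Sigma above Delta: 3 + 5 + 1 + 2 = 11.
Ballots ranking Delta above Sigma: 17 − 11 = 6.
Sigma wins the head-to-head 11–6.

Sigma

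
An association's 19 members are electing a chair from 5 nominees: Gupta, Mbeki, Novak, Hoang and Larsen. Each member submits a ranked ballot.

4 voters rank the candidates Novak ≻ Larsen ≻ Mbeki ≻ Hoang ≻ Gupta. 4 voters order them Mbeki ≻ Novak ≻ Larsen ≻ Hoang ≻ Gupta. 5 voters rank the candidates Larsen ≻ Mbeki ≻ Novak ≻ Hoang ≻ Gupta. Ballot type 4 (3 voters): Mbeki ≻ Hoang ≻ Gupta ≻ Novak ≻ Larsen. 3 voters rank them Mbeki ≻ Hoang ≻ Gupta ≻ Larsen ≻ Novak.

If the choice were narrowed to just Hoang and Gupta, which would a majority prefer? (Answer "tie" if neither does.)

Ballots ranking Hoang above Gupta: 4 + 4 + 5 + 3 + 3 = 19.
Ballots ranking Gupta above Hoang: 19 − 19 = 0.
Hoang wins the head-to-head 19–0.

Hoang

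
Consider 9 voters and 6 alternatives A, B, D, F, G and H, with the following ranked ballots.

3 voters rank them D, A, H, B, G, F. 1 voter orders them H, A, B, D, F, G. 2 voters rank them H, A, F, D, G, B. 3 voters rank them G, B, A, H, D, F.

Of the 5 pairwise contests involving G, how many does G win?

G against each rival (9 voters):
G vs A: 3 for G, 6 for A — A by 6–3.
G vs B: G, 5–4.
G vs D: G is ranked higher on 3 ballots, D on 6. D wins 6–3.
G vs F: 3+3 = 6 for G, 3 for F — G by 6–3.
G vs H: G preferred on 3 ballots; H wins 6–3.
G beats B, F; loses to A, D, H — 2 pairwise wins.

2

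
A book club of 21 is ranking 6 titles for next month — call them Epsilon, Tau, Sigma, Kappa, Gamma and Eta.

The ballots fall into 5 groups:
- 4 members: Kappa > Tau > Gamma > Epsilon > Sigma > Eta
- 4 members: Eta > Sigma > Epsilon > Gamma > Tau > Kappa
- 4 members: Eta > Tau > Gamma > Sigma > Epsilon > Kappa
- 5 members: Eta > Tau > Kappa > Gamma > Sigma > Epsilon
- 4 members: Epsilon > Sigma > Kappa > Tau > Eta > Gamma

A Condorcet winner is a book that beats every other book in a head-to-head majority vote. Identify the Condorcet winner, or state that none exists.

Eta

Head-to-head results (21 members):
Epsilon–Tau: Tau 13–8.
Epsilon vs Sigma: Sigma, 13–8.
Epsilon–Kappa: Epsilon 12–9.
Epsilon vs Gamma: Gamma wins 13–8.
Epsilon vs Eta: Eta, 13–8.
Tau vs Sigma: Tau wins 13–8.
Tau–Kappa: Tau 13–8.
Tau vs Gamma: Tau, 17–4.
Tau vs Eta: Eta wins 13–8.
Sigma vs Kappa: Sigma, 12–9.
Sigma–Gamma: Gamma 13–8.
Sigma–Eta: Eta 13–8.
Kappa vs Gamma: Kappa wins 13–8.
Kappa vs Eta: Eta wins 13–8.
Gamma vs Eta: Eta, 17–4.
Only Eta has no losses; Eta is the Condorcet winner.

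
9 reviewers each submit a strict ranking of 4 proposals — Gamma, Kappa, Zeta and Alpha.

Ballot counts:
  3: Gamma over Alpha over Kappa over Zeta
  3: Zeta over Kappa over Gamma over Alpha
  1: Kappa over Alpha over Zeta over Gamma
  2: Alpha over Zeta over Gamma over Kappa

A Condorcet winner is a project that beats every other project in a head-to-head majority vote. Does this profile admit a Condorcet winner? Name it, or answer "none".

Head-to-head results (9 reviewers):
Gamma vs Kappa: Gamma is ranked higher on 3+2 = 5 ballots, Kappa on 4. Gamma wins 5–4.
Gamma vs Zeta: Gamma is ranked higher on 3 ballots, Zeta on 6. Zeta wins 6–3.
Gamma vs Alpha: Gamma is ranked higher on 3+3 = 6 ballots, Alpha on 3. Gamma wins 6–3.
Kappa vs Zeta: Kappa is ranked higher on 3+1 = 4 ballots, Zeta on 5. Zeta wins 5–4.
Kappa vs Alpha: 4 to 5, Alpha.
Zeta vs Alpha: 3 to 6, Alpha.
Every project loses at least once (Gamma loses to Zeta; Kappa loses to Gamma; Zeta loses to Alpha; Alpha loses to Gamma). The majority relation contains the cycle Gamma > Alpha > Zeta > Gamma, so there is no Condorcet winner.

none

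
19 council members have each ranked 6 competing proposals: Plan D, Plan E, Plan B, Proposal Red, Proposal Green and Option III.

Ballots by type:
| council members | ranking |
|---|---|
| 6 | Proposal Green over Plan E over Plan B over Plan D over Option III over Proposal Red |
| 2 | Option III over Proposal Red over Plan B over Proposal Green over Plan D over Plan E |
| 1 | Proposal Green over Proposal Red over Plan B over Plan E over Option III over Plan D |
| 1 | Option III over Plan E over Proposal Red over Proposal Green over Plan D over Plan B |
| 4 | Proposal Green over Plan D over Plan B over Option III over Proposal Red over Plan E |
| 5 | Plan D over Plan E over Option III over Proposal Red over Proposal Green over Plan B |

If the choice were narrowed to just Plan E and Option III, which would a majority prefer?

Plan E

Ballots ranking Plan E above Option III: 6 + 1 + 5 = 12.
Ballots ranking Option III above Plan E: 19 − 12 = 7.
Plan E wins the head-to-head 12–7.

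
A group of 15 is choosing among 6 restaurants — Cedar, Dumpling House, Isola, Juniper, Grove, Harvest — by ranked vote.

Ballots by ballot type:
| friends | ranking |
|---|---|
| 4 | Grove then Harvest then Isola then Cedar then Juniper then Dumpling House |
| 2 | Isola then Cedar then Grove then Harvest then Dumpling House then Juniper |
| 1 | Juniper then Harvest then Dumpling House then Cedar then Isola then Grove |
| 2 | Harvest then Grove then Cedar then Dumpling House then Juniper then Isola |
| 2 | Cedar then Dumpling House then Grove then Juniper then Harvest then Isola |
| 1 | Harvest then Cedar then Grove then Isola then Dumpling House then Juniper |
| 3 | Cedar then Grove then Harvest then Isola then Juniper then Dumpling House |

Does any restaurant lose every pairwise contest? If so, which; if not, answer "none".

Dumpling House

Head-to-head results (15 friends):
Cedar–Dumpling House: Cedar 14–1.
Cedar–Isola: Cedar 9–6.
Cedar vs Juniper: Cedar is ranked higher on 4+2+2+2+1+3 = 14 ballots, Juniper on 1. Cedar wins 14–1.
Cedar vs Grove: Cedar preferred on 2+1+2+1+3 = 9 ballots; Cedar wins 9–6.
Cedar vs Harvest: Cedar is ranked higher on 2+2+3 = 7 ballots, Harvest on 8. Harvest wins 8–7.
Dumpling House vs Isola: Dumpling House preferred on 1+2+2 = 5 ballots; Isola wins 10–5.
Dumpling House vs Juniper: Juniper, 8–7.
Dumpling House vs Grove: Grove, 12–3.
Dumpling House vs Harvest: Dumpling House preferred on 2 ballots; Harvest wins 13–2.
Isola vs Juniper: Isola, 10–5.
Isola vs Grove: Grove wins 12–3.
Isola–Harvest: Harvest 13–2.
Juniper vs Grove: Grove wins 14–1.
Juniper vs Harvest: 1+2 = 3 for Juniper, 12 for Harvest — Harvest by 12–3.
Grove–Harvest: Grove 11–4.
Dumpling House is beaten in every head-to-head and is the Condorcet loser.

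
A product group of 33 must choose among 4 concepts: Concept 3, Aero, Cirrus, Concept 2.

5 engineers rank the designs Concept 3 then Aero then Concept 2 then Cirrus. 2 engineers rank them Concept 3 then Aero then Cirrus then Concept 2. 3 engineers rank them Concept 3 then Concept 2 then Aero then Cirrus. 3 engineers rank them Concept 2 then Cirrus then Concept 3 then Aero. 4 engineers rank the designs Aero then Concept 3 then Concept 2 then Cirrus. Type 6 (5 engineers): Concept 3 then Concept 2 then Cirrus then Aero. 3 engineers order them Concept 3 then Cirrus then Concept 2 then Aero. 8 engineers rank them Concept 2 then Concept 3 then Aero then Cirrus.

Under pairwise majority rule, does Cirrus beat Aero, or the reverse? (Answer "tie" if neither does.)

Ballots ranking Cirrus above Aero: 3 + 5 + 3 = 11.
Ballots ranking Aero above Cirrus: 33 − 11 = 22.
Aero wins the head-to-head 22–11.

Aero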